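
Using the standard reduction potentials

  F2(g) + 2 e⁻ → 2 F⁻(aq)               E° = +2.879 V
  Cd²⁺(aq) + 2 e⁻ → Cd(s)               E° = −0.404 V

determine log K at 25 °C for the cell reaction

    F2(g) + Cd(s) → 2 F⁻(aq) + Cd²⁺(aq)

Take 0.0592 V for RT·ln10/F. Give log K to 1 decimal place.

log K = 110.9

The F₂/F⁻ couple is reduced (cathode); E°cell = +2.879 − (−0.404) = +3.283 V with n = 2.
At equilibrium E = 0, so log K = nE°cell / 0.0592 = (2)(+3.283) / 0.0592 = 110.9.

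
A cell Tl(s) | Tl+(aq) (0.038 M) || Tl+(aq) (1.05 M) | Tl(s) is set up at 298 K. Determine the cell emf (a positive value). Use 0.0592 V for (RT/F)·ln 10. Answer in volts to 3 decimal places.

0.085 V

For a concentration cell E°cell = 0, since both electrodes use the same couple.
The compartment with the higher Tl+(aq) concentration (1.05 M) acts as the cathode; ions are reduced there and produced at the dilute (0.038 M) anode.
With n = 1, Ecell = −(0.0592/1)·log([dilute]/[conc]) = −(0.0592/1)·log(0.038/1.05) = +0.085 V.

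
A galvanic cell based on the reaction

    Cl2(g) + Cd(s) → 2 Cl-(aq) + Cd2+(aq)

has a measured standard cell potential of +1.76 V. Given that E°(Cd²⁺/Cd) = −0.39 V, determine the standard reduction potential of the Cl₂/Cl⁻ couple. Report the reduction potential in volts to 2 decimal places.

+1.37 V

In the reaction as written the Cl₂/Cl⁻ couple is reduced (cathode) and Cd²⁺/Cd is oxidized (anode), so E°cell = E°(Cl₂/Cl⁻) − E°(Cd²⁺/Cd).
E°(Cl₂/Cl⁻) = E°cell + E°(anode) = +1.76 + (−0.39) = +1.37 V.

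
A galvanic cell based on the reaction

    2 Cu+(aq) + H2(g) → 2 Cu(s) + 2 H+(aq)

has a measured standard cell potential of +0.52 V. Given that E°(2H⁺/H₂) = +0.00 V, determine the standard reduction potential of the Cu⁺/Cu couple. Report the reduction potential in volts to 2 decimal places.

+0.52 V

In the reaction as written the Cu⁺/Cu couple is reduced (cathode) and 2H⁺/H₂ is oxidized (anode), so E°cell = E°(Cu⁺/Cu) − E°(2H⁺/H₂).
E°(Cu⁺/Cu) = E°cell + E°(anode) = +0.52 + (+0.00) = +0.52 V.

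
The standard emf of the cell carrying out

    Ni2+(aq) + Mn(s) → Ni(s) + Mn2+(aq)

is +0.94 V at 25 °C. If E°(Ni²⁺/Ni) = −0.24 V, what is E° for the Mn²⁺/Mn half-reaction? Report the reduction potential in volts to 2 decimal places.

In the reaction as written the Ni²⁺/Ni couple is reduced (cathode) and Mn²⁺/Mn is oxidized (anode), so E°cell = E°(Ni²⁺/Ni) − E°(Mn²⁺/Mn).
E°(Mn²⁺/Mn) = E°(cathode) − E°cell = −0.24 − (+0.94) = −1.18 V.

−1.18 V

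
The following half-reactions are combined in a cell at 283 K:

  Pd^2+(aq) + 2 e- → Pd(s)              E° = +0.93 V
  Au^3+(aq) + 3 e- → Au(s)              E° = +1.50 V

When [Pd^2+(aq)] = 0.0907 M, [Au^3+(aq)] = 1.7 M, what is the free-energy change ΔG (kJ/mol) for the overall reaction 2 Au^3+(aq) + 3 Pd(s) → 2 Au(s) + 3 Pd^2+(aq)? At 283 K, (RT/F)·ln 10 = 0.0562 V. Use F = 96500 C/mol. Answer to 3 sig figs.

The standard cell potential is +1.50 − (+0.93) = +0.57 V, with n = 6 electrons in the balanced equation.
Q = [Pd^2+(aq)]^3 / [Au^3+(aq)]^2 = 0.000258, so log Q = −3.588 and E = +0.57 − (0.0562/6)(−3.588) = +0.6036 V.
ΔG = −nFE = −(6)(96500)(+0.6036) J/mol = −349 kJ/mol.

−349 kJ/mol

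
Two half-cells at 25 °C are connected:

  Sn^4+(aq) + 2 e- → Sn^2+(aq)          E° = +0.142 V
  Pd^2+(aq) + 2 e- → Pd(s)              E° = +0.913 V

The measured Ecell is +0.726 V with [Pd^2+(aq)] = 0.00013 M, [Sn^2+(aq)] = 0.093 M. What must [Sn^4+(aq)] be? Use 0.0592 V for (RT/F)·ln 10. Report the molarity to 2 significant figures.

Pd²⁺/Pd is the cathode (higher E°); E°cell = +0.913 − (+0.142) = +0.771 V with n = 2.
Rearranging E = E° − (0.0592/n)·log Q gives log Q = 2(+0.771 − (+0.726))/0.0592 = 1.520.
For Pd^2+(aq) + Sn^2+(aq) → Pd(s) + Sn^4+(aq), the reaction quotient is Q = [Sn^4+(aq)] / ([Pd^2+(aq)]·[Sn^2+(aq)]).
Substituting the known concentrations and solving, log [Sn^4+(aq)] = −3.398 and [Sn^4+(aq)] = 0.00040 M.

0.00040 M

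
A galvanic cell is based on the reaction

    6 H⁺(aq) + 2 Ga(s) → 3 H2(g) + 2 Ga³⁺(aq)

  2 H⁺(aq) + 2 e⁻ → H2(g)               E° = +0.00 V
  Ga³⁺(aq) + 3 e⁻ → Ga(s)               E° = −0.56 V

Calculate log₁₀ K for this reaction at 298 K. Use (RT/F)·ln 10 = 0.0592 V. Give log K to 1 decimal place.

The 2H⁺/H₂ couple is reduced (cathode); E°cell = +0.00 − (−0.56) = +0.56 V with n = 6.
At equilibrium E = 0, so log K = nE°cell / 0.0592 = (6)(+0.56) / 0.0592 = 56.8.

log K = 56.8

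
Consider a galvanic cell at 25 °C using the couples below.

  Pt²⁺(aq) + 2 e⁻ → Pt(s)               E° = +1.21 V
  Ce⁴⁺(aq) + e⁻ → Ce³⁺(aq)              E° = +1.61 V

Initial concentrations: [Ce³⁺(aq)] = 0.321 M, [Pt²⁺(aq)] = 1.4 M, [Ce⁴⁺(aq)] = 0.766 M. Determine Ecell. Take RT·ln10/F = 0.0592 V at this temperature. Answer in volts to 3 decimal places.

+0.418 V

The Ce⁴⁺/Ce³⁺ couple has the more positive E°, so it is the cathode; Pt²⁺/Pt is the anode.
E°cell = E°cat − E°an = +1.61 − (+1.21) = +0.40 V; n = 2.
Balancing gives 2 Ce⁴⁺(aq) + Pt(s) → 2 Ce³⁺(aq) + Pt²⁺(aq); hence Q = ([Ce³⁺(aq)]^2·[Pt²⁺(aq)]) / [Ce⁴⁺(aq)]^2 = 0.246 (log Q = −0.609).
Applying E = E° − (RT ln10/nF)·log Q gives +0.40 − (0.0592/2)(−0.609) = +0.418 V.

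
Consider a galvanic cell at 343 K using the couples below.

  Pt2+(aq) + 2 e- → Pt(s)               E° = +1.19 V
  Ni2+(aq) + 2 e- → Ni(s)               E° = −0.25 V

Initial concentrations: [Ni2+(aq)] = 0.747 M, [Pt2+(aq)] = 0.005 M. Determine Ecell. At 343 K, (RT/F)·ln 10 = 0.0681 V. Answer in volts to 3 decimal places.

+1.366 V

The Pt²⁺/Pt couple has the more positive E°, so it is the cathode; Ni²⁺/Ni is the anode.
E°cell = +1.19 − (−0.25) = +1.44 V, with n = 2 electrons transferred.
For the overall reaction Pt2+(aq) + Ni(s) → Pt(s) + Ni2+(aq), Q = [Ni2+(aq)] / [Pt2+(aq)] = 149, giving log Q = 2.174.
E = E° − (0.0681/n)·log Q = +1.44 − (0.0681/2)(2.174) = +1.366 V.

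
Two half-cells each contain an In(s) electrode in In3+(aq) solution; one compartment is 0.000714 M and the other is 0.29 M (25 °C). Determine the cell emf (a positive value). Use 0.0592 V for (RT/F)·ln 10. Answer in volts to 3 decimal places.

0.051 V

For a concentration cell E°cell = 0, since both electrodes use the same couple.
The compartment with the higher In3+(aq) concentration (0.29 M) acts as the cathode; ions are reduced there and produced at the dilute (0.000714 M) anode.
With n = 3, Ecell = −(0.0592/3)·log([dilute]/[conc]) = −(0.0592/3)·log(0.000714/0.29) = +0.051 V.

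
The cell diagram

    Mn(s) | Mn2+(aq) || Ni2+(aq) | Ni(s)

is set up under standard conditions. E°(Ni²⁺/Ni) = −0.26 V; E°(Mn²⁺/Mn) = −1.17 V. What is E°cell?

+0.91 V

By convention the left-hand electrode in cell notation is the anode (oxidation) and the right-hand electrode is the cathode (reduction).
E°cell = E°(right) − E°(left) = −0.26 − (−1.17) = +0.91 V.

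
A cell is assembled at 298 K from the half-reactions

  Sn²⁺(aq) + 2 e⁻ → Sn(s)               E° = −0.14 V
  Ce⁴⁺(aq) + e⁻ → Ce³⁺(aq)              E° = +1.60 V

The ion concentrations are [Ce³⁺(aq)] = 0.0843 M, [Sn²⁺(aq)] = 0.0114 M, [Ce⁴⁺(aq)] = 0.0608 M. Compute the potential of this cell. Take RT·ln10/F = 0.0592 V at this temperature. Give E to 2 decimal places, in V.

Since E°(Ce⁴⁺/Ce³⁺) > E°(Sn²⁺/Sn), Ce⁴⁺/Ce³⁺ serves as the cathode.
The standard potential is +1.60 − (−0.14) = +1.74 V and the balanced reaction transfers n = 2 electrons.
The balanced reaction is 2 Ce⁴⁺(aq) + Sn(s) → 2 Ce³⁺(aq) + Sn²⁺(aq), so Q = ([Ce³⁺(aq)]^2·[Sn²⁺(aq)]) / [Ce⁴⁺(aq)]^2 = 0.0219 and log Q = −1.659.
Applying E = E° − (RT ln10/nF)·log Q gives +1.74 − (0.0592/2)(−1.659) = +1.79 V.

+1.79 V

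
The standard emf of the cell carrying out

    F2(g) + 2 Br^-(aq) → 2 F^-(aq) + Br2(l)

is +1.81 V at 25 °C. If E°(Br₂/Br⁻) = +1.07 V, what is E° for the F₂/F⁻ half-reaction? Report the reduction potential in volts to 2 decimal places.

In the reaction as written the F₂/F⁻ couple is reduced (cathode) and Br₂/Br⁻ is oxidized (anode), so E°cell = E°(F₂/F⁻) − E°(Br₂/Br⁻).
E°(F₂/F⁻) = E°cell + E°(anode) = +1.81 + (+1.07) = +2.88 V.

+2.88 V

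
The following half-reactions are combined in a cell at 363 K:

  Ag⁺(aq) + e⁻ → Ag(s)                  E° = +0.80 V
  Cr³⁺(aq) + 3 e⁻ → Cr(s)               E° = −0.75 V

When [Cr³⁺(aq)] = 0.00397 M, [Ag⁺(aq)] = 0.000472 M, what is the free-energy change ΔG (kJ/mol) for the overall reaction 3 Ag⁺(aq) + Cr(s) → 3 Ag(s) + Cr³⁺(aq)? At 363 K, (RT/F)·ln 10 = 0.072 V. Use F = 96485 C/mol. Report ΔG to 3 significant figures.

−396 kJ/mol

With Ag⁺/Ag reduced at the cathode, E°cell = +0.80 − (−0.75) = +1.55 V and n = 3.
The reaction quotient is [Cr³⁺(aq)] / [Ag⁺(aq)]^3 = 3.78×10^7; by Nernst, E = +1.55 − (0.072/3)(7.577) = +1.3682 V.
Finally ΔG = −nFE = −(3)(96485 C/mol)(+1.3682 V) = −396 kJ/mol.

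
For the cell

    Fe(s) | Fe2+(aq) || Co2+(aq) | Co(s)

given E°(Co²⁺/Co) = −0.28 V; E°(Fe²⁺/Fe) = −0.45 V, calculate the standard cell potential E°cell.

By convention the left-hand electrode in cell notation is the anode (oxidation) and the right-hand electrode is the cathode (reduction).
E°cell = E°(right) − E°(left) = −0.28 − (−0.45) = +0.17 V.

+0.17 V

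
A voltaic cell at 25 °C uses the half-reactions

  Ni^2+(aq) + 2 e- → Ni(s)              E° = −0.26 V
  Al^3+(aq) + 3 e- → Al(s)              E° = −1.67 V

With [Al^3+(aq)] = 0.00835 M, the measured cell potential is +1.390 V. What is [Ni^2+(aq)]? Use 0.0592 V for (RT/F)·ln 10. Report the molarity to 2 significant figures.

The Ni²⁺/Ni couple has the larger reduction potential, so it is the cathode: E°cell = −0.26 − (−1.67) = +1.41 V and n = 6.
Rearranging E = E° − (0.0592/n)·log Q gives log Q = 6(+1.41 − (+1.390))/0.0592 = 2.027.
The balanced reaction is 3 Ni^2+(aq) + 2 Al(s) → 3 Ni(s) + 2 Al^3+(aq), so Q = [Al^3+(aq)]^2 / [Ni^2+(aq)]^3.
Isolating [Ni^2+(aq)] in Q = 10^{2.027} yields log [Ni^2+(aq)] = −2.061, i.e. 0.0087 M.

0.0087 M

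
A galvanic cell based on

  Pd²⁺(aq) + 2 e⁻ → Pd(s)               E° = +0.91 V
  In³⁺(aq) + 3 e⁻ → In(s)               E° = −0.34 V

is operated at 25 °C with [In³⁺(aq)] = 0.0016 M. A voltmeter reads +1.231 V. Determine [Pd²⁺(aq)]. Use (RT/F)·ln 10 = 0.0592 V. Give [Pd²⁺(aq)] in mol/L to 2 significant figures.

0.0031 M

Pd²⁺/Pd is the cathode (higher E°); E°cell = +0.91 − (−0.34) = +1.25 V with n = 6.
From the Nernst equation, log Q = n(E° − E)/0.0592 = 6·(+1.25 − (+1.231))/0.0592 = 1.926.
The balanced reaction is 3 Pd²⁺(aq) + 2 In(s) → 3 Pd(s) + 2 In³⁺(aq), so Q = [In³⁺(aq)]^2 / [Pd²⁺(aq)]^3.
Substituting the known concentrations and solving, log [Pd²⁺(aq)] = −2.506 and [Pd²⁺(aq)] = 0.0031 M.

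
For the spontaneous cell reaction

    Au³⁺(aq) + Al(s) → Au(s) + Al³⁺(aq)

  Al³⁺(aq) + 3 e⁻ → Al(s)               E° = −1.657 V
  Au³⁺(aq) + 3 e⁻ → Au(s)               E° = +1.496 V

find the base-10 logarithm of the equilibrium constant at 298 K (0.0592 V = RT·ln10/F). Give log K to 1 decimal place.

The Au³⁺/Au couple is reduced (cathode); E°cell = +1.496 − (−1.657) = +3.153 V with n = 3.
At equilibrium E = 0, so log K = nE°cell / 0.0592 = (3)(+3.153) / 0.0592 = 159.8.

log K = 159.8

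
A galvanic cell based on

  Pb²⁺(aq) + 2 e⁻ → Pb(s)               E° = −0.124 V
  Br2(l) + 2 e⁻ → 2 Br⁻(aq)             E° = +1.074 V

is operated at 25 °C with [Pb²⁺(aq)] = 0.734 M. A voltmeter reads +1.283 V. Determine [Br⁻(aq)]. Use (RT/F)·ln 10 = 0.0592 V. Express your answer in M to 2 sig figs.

0.043 M

With Br₂/Br⁻ at the cathode and Pb²⁺/Pb at the anode, E°cell = +1.074 − (−0.124) = +1.198 V (n = 2).
Since E = E° − (0.0592/n)·log Q, log Q = n(E° − E)/0.0592 = −2.872.
The balanced reaction is Br2(l) + Pb(s) → 2 Br⁻(aq) + Pb²⁺(aq), so Q = [Br⁻(aq)]^2·[Pb²⁺(aq)].
Solving for the unknown gives log [Br⁻(aq)] = −1.369, so [Br⁻(aq)] ≈ 0.043 M.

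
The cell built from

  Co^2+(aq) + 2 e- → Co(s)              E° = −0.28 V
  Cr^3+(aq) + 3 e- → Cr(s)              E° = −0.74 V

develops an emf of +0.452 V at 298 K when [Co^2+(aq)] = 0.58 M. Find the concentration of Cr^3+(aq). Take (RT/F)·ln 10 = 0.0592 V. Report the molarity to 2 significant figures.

1.1 M

Co²⁺/Co is the cathode (higher E°); E°cell = −0.28 − (−0.74) = +0.46 V with n = 6.
Since E = E° − (0.0592/n)·log Q, log Q = n(E° − E)/0.0592 = 0.811.
The balanced reaction is 3 Co^2+(aq) + 2 Cr(s) → 3 Co(s) + 2 Cr^3+(aq), so Q = [Cr^3+(aq)]^2 / [Co^2+(aq)]^3.
Solving for the unknown gives log [Cr^3+(aq)] = 0.051, so [Cr^3+(aq)] ≈ 1.1 M.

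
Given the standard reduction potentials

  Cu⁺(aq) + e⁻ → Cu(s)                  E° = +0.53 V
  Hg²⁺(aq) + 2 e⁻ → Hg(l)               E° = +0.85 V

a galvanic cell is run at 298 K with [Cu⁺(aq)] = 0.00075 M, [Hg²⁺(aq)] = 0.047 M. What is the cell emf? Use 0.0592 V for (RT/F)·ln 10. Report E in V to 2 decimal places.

+0.47 V

Since E°(Hg²⁺/Hg) > E°(Cu⁺/Cu), Hg²⁺/Hg serves as the cathode.
E°cell = +0.85 − (+0.53) = +0.32 V, with n = 2 electrons transferred.
The balanced reaction is Hg²⁺(aq) + 2 Cu(s) → Hg(l) + 2 Cu⁺(aq), so Q = [Cu⁺(aq)]^2 / [Hg²⁺(aq)] = 1.2×10^−5 and log Q = −4.922.
E = E° − (0.0592/n)·log Q = +0.32 − (0.0592/2)(−4.922) = +0.47 V.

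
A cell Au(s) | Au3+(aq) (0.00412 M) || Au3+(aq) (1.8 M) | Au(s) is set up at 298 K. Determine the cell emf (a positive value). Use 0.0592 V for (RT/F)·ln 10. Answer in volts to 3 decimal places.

0.052 V

For a concentration cell E°cell = 0, since both electrodes use the same couple.
The compartment with the higher Au3+(aq) concentration (1.8 M) acts as the cathode; ions are reduced there and produced at the dilute (0.00412 M) anode.
With n = 3, Ecell = −(0.0592/3)·log([dilute]/[conc]) = −(0.0592/3)·log(0.00412/1.8) = +0.052 V.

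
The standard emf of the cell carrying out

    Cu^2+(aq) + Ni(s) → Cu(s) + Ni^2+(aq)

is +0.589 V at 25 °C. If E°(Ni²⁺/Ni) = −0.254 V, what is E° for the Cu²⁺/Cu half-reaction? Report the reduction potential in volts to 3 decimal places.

+0.335 V

In the reaction as written the Cu²⁺/Cu couple is reduced (cathode) and Ni²⁺/Ni is oxidized (anode), so E°cell = E°(Cu²⁺/Cu) − E°(Ni²⁺/Ni).
E°(Cu²⁺/Cu) = E°cell + E°(anode) = +0.589 + (−0.254) = +0.335 V.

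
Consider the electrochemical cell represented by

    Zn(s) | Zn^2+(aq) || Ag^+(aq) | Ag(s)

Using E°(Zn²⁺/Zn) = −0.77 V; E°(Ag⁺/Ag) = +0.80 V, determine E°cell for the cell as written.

By convention the left-hand electrode in cell notation is the anode (oxidation) and the right-hand electrode is the cathode (reduction).
E°cell = E°(right) − E°(left) = +0.80 − (−0.77) = +1.57 V.

+1.57 V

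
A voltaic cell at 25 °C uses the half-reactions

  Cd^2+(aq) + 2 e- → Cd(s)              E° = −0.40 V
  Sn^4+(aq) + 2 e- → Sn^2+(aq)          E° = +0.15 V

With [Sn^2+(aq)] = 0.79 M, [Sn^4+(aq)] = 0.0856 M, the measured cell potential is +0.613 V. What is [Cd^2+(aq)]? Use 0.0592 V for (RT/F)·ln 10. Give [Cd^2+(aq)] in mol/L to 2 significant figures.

Sn⁴⁺/Sn²⁺ is the cathode (higher E°); E°cell = +0.15 − (−0.40) = +0.55 V with n = 2.
Rearranging E = E° − (0.0592/n)·log Q gives log Q = 2(+0.55 − (+0.613))/0.0592 = −2.128.
The balanced reaction is Sn^4+(aq) + Cd(s) → Sn^2+(aq) + Cd^2+(aq), so Q = ([Sn^2+(aq)]·[Cd^2+(aq)]) / [Sn^4+(aq)].
Solving for the unknown gives log [Cd^2+(aq)] = −3.093, so [Cd^2+(aq)] ≈ 0.00081 M.

0.00081 M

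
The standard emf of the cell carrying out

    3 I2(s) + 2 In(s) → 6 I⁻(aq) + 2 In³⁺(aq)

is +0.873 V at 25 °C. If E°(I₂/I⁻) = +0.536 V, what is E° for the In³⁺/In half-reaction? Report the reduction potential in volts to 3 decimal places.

−0.337 V

In the reaction as written the I₂/I⁻ couple is reduced (cathode) and In³⁺/In is oxidized (anode), so E°cell = E°(I₂/I⁻) − E°(In³⁺/In).
E°(In³⁺/In) = E°(cathode) − E°cell = +0.536 − (+0.873) = −0.337 V.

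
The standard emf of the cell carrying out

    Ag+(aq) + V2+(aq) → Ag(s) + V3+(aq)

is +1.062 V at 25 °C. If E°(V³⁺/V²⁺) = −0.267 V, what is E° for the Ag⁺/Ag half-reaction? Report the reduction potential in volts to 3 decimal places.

In the reaction as written the Ag⁺/Ag couple is reduced (cathode) and V³⁺/V²⁺ is oxidized (anode), so E°cell = E°(Ag⁺/Ag) − E°(V³⁺/V²⁺).
E°(Ag⁺/Ag) = E°cell + E°(anode) = +1.062 + (−0.267) = +0.795 V.

+0.795 V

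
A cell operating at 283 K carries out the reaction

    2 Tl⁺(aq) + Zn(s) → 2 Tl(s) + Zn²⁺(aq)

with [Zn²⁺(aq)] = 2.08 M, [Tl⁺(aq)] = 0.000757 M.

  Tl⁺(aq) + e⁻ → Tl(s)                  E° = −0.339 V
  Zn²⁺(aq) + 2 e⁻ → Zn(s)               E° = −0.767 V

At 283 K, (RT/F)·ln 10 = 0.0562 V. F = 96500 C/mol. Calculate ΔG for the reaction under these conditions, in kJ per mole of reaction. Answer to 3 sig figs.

−47.0 kJ/mol

E°cell = −0.339 − (−0.767) = +0.428 V; the balanced reaction transfers n = 2 electrons.
Q = [Zn²⁺(aq)] / [Tl⁺(aq)]^2 = 3.63×10^6, so log Q = 6.560 and E = +0.428 − (0.0562/2)(6.560) = +0.2437 V.
ΔG = −nFE = −(2)(96500)(+0.2437) J/mol = −47.0 kJ/mol.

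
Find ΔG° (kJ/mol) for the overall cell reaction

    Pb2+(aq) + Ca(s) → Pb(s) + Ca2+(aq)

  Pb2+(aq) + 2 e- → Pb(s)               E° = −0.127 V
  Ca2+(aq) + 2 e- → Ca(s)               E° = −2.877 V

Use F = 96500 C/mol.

−531 kJ/mol

In the reaction as written Pb2+(aq) is reduced, so the Pb²⁺/Pb couple is the cathode and Ca²⁺/Ca is the anode.
E°cell = −0.127 − (−2.877) = +2.750 V; balancing electrons gives n = 2.
ΔG° = −nFE°cell = −(2)(96500)(+2.750) J/mol = −531 kJ/mol.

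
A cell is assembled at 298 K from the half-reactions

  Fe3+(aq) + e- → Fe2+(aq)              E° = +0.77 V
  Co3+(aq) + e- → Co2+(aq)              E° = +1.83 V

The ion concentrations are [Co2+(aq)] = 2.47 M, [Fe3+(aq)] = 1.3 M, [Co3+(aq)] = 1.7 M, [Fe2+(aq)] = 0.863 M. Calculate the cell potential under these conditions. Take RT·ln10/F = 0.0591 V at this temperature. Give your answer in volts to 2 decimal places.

The Co³⁺/Co²⁺ couple has the more positive E°, so it is the cathode; Fe³⁺/Fe²⁺ is the anode.
The standard potential is +1.83 − (+0.77) = +1.06 V and the balanced reaction transfers n = 1 electron.
For the overall reaction Co3+(aq) + Fe2+(aq) → Co2+(aq) + Fe3+(aq), Q = ([Co2+(aq)]·[Fe3+(aq)]) / ([Co3+(aq)]·[Fe2+(aq)]) = 2.19, giving log Q = 0.340.
By the Nernst equation, E = +1.06 − (0.0591/1)·(0.340) = +1.04 V.

+1.04 V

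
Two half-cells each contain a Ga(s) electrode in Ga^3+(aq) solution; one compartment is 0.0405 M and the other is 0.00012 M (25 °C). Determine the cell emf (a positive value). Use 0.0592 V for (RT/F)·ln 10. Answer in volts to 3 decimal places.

For a concentration cell E°cell = 0, since both electrodes use the same couple.
The compartment with the higher Ga^3+(aq) concentration (0.0405 M) acts as the cathode; ions are reduced there and produced at the dilute (0.00012 M) anode.
With n = 3, Ecell = −(0.0592/3)·log([dilute]/[conc]) = −(0.0592/3)·log(0.00012/0.0405) = +0.050 V.

0.050 V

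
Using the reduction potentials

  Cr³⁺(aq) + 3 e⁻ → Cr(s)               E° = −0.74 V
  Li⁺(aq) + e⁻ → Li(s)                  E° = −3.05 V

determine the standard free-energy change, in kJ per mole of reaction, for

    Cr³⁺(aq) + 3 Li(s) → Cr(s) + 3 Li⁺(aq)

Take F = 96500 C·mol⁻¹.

−669 kJ/mol

In the reaction as written Cr³⁺(aq) is reduced, so the Cr³⁺/Cr couple is the cathode and Li⁺/Li is the anode.
E°cell = −0.74 − (−3.05) = +2.31 V; balancing electrons gives n = 3.
ΔG° = −nFE°cell = −(3)(96500)(+2.31) J/mol = −669 kJ/mol.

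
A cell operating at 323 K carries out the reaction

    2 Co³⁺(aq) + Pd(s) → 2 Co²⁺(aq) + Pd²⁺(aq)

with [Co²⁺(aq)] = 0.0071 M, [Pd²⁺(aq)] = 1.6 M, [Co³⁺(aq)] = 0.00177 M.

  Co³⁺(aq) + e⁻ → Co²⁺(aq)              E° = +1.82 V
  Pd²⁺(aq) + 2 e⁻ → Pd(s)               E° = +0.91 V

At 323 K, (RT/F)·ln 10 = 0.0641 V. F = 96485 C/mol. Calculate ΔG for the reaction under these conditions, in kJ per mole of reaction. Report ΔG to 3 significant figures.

−167 kJ/mol

E°cell = +1.82 − (+0.91) = +0.91 V; the balanced reaction transfers n = 2 electrons.
The reaction quotient is ([Co²⁺(aq)]^2·[Pd²⁺(aq)]) / [Co³⁺(aq)]^2 = 25.7; by Nernst, E = +0.91 − (0.0641/2)(1.411) = +0.8648 V.
Then ΔG = −nFE = −2 × 96485 × +0.8648 J/mol = −167 kJ/mol.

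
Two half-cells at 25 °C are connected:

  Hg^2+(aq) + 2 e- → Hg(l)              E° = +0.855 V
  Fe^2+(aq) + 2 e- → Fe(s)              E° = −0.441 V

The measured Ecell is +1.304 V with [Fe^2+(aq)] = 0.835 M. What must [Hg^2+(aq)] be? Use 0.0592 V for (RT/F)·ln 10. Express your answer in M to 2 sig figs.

1.6 M

With Hg²⁺/Hg at the cathode and Fe²⁺/Fe at the anode, E°cell = +0.855 − (−0.441) = +1.296 V (n = 2).
Since E = E° − (0.0592/n)·log Q, log Q = n(E° − E)/0.0592 = −0.270.
The balanced reaction is Hg^2+(aq) + Fe(s) → Hg(l) + Fe^2+(aq), so Q = [Fe^2+(aq)] / [Hg^2+(aq)].
Substituting the known concentrations and solving, log [Hg^2+(aq)] = 0.192 and [Hg^2+(aq)] = 1.6 M.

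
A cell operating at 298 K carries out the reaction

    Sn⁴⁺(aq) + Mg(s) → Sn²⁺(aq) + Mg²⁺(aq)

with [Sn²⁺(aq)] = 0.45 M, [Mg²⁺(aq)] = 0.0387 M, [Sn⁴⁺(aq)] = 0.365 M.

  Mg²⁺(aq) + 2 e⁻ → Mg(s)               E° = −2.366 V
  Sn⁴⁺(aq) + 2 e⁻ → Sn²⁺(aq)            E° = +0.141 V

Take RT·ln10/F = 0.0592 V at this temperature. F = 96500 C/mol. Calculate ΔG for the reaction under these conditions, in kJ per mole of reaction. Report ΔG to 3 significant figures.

−491 kJ/mol

With Sn⁴⁺/Sn²⁺ reduced at the cathode, E°cell = +0.141 − (−2.366) = +2.507 V and n = 2.
Q = ([Sn²⁺(aq)]·[Mg²⁺(aq)]) / [Sn⁴⁺(aq)] = 0.0477, so log Q = −1.321 and E = +2.507 − (0.0592/2)(−1.321) = +2.5461 V.
Then ΔG = −nFE = −2 × 96500 × +2.5461 J/mol = −491 kJ/mol.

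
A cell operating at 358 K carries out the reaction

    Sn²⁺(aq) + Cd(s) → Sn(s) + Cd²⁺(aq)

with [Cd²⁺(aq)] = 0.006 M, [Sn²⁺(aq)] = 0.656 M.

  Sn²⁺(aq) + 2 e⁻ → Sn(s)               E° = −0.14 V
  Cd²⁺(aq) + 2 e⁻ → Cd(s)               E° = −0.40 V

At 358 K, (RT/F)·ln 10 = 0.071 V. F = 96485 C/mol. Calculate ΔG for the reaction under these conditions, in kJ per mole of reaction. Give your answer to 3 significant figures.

−64.1 kJ/mol

E°cell = −0.14 − (−0.40) = +0.26 V; the balanced reaction transfers n = 2 electrons.
The reaction quotient is [Cd²⁺(aq)] / [Sn²⁺(aq)] = 0.00915; by Nernst, E = +0.26 − (0.071/2)(−2.039) = +0.3324 V.
ΔG = −nFE = −(2)(96485)(+0.3324) J/mol = −64.1 kJ/mol.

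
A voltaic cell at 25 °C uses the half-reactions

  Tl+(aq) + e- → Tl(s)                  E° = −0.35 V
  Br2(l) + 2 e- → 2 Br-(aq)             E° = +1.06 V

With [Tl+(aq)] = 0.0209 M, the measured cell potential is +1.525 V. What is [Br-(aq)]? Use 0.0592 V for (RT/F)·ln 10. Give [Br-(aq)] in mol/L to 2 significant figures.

0.55 M

The Br₂/Br⁻ couple has the larger reduction potential, so it is the cathode: E°cell = +1.06 − (−0.35) = +1.41 V and n = 2.
From the Nernst equation, log Q = n(E° − E)/0.0592 = 2·(+1.41 − (+1.525))/0.0592 = −3.885.
The balanced reaction is Br2(l) + 2 Tl(s) → 2 Br-(aq) + 2 Tl+(aq), so Q = [Br-(aq)]^2·[Tl+(aq)]^2.
Isolating [Br-(aq)] in Q = 10^{−3.885} yields log [Br-(aq)] = −0.263, i.e. 0.55 M.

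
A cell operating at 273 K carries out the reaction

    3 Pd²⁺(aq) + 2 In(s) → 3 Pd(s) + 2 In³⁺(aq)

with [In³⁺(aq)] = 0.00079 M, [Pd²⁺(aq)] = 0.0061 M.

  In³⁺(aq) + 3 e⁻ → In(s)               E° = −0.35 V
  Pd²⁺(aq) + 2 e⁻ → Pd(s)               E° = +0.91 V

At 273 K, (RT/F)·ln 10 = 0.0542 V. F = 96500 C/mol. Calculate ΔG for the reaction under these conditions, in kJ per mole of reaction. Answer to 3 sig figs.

The standard cell potential is +0.91 − (−0.35) = +1.26 V, with n = 6 electrons in the balanced equation.
Here Q = [In³⁺(aq)]^2 / [Pd²⁺(aq)]^3 = 2.75 (log Q = 0.439), giving E = +1.26 − (0.0542/6)·(0.439) = +1.2560 V.
ΔG = −nFE = −(6)(96500)(+1.2560) J/mol = −727 kJ/mol.

−727 kJ/mol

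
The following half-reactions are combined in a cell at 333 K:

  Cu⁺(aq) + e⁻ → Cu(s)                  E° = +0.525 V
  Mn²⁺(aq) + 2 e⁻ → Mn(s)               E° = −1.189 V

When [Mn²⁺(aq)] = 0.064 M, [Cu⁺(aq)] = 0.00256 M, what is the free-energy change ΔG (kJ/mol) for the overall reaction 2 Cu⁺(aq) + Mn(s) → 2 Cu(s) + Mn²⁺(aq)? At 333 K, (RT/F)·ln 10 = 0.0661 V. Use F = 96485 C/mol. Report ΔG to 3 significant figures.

−305 kJ/mol

With Cu⁺/Cu reduced at the cathode, E°cell = +0.525 − (−1.189) = +1.714 V and n = 2.
Q = [Mn²⁺(aq)] / [Cu⁺(aq)]^2 = 9.77×10^3, so log Q = 3.990 and E = +1.714 − (0.0661/2)(3.990) = +1.5821 V.
Finally ΔG = −nFE = −(2)(96485 C/mol)(+1.5821 V) = −305 kJ/mol.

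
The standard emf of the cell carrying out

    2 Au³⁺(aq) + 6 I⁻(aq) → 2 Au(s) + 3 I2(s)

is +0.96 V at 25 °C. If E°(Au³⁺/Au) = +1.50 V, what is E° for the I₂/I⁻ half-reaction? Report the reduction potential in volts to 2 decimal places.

+0.54 V

In the reaction as written the Au³⁺/Au couple is reduced (cathode) and I₂/I⁻ is oxidized (anode), so E°cell = E°(Au³⁺/Au) − E°(I₂/I⁻).
E°(I₂/I⁻) = E°(cathode) − E°cell = +1.50 − (+0.96) = +0.54 V.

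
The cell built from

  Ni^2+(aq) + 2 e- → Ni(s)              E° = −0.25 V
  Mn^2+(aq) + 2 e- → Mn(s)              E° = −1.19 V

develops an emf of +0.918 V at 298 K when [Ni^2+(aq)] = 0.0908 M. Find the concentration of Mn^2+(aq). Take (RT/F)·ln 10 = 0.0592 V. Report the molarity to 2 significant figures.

0.50 M

Ni²⁺/Ni is the cathode (higher E°); E°cell = −0.25 − (−1.19) = +0.94 V with n = 2.
From the Nernst equation, log Q = n(E° − E)/0.0592 = 2·(+0.94 − (+0.918))/0.0592 = 0.743.
For Ni^2+(aq) + Mn(s) → Ni(s) + Mn^2+(aq), the reaction quotient is Q = [Mn^2+(aq)] / [Ni^2+(aq)].
Isolating [Mn^2+(aq)] in Q = 10^{0.743} yields log [Mn^2+(aq)] = −0.299, i.e. 0.50 M.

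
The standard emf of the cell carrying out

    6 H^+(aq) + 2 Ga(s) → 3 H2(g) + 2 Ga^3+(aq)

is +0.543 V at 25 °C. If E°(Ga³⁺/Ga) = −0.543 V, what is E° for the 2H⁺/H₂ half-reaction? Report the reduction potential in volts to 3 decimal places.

In the reaction as written the 2H⁺/H₂ couple is reduced (cathode) and Ga³⁺/Ga is oxidized (anode), so E°cell = E°(2H⁺/H₂) − E°(Ga³⁺/Ga).
E°(2H⁺/H₂) = E°cell + E°(anode) = +0.543 + (−0.543) = +0.000 V.

+0.000 V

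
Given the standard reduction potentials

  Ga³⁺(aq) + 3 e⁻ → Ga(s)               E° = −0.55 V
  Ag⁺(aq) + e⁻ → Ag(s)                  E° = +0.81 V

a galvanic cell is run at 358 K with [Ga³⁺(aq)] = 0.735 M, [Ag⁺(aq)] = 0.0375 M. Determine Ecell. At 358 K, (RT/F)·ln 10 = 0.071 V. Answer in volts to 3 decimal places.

Ag⁺/Ag is reduced (cathode, E° = +0.81 V) and Ga³⁺/Ga is oxidized (anode).
The standard potential is +0.81 − (−0.55) = +1.36 V and the balanced reaction transfers n = 3 electrons.
For the overall reaction 3 Ag⁺(aq) + Ga(s) → 3 Ag(s) + Ga³⁺(aq), Q = [Ga³⁺(aq)] / [Ag⁺(aq)]^3 = 1.39×10^4, giving log Q = 4.144.
E = E° − (0.071/n)·log Q = +1.36 − (0.071/3)(4.144) = +1.262 V.

+1.262 V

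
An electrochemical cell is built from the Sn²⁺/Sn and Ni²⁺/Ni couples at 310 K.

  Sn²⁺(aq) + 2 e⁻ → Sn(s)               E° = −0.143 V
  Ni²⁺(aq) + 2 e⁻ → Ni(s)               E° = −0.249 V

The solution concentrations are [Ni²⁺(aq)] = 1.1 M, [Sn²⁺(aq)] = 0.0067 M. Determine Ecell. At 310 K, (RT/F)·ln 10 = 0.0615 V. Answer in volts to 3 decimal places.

Sn²⁺/Sn is reduced (cathode, E° = −0.143 V) and Ni²⁺/Ni is oxidized (anode).
The standard potential is −0.143 − (−0.249) = +0.106 V and the balanced reaction transfers n = 2 electrons.
For the overall reaction Sn²⁺(aq) + Ni(s) → Sn(s) + Ni²⁺(aq), Q = [Ni²⁺(aq)] / [Sn²⁺(aq)] = 164, giving log Q = 2.215.
Applying E = E° − (RT ln10/nF)·log Q gives +0.106 − (0.0615/2)(2.215) = +0.038 V.

+0.038 V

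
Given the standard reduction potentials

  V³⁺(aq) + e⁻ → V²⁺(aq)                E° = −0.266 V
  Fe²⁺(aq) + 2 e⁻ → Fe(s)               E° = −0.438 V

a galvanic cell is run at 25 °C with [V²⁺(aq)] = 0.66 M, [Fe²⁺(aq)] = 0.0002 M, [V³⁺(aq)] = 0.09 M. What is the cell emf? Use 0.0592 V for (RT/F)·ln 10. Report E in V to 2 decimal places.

+0.23 V

The V³⁺/V²⁺ couple has the more positive E°, so it is the cathode; Fe²⁺/Fe is the anode.
E°cell = E°cat − E°an = −0.266 − (−0.438) = +0.172 V; n = 2.
Balancing gives 2 V³⁺(aq) + Fe(s) → 2 V²⁺(aq) + Fe²⁺(aq); hence Q = ([V²⁺(aq)]^2·[Fe²⁺(aq)]) / [V³⁺(aq)]^2 = 0.0108 (log Q = −1.968).
By the Nernst equation, E = +0.172 − (0.0592/2)·(−1.968) = +0.23 V.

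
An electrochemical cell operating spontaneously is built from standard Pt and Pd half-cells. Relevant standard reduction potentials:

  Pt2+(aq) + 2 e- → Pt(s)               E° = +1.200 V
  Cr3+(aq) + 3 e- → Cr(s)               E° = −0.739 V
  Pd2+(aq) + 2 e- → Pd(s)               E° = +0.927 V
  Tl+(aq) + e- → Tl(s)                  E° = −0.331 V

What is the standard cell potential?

Of the two couples in this cell, the one with the more positive reduction potential is reduced at the cathode: here that is Pt²⁺/Pt (+1.200 V); Pd²⁺/Pd (+0.927 V) is the anode.
E°cell = E°(cathode) − E°(anode) = +1.200 − (+0.927) = +0.273 V.

+0.273 V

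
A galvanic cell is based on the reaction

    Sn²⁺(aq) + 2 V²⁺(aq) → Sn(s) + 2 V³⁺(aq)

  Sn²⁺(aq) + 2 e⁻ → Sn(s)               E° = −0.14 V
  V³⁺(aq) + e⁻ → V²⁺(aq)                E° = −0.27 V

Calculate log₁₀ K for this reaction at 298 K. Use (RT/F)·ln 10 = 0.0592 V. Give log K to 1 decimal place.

The Sn²⁺/Sn couple is reduced (cathode); E°cell = −0.14 − (−0.27) = +0.13 V with n = 2.
At equilibrium E = 0, so log K = nE°cell / 0.0592 = (2)(+0.13) / 0.0592 = 4.4.

log K = 4.4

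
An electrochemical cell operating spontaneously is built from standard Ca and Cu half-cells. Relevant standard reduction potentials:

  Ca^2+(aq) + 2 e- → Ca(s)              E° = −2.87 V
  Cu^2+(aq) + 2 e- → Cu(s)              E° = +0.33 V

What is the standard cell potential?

Of the two couples in this cell, the one with the more positive reduction potential is reduced at the cathode: here that is Cu²⁺/Cu (+0.33 V); Ca²⁺/Ca (−2.87 V) is the anode.
E°cell = E°(cathode) − E°(anode) = +0.33 − (−2.87) = +3.20 V.

+3.20 V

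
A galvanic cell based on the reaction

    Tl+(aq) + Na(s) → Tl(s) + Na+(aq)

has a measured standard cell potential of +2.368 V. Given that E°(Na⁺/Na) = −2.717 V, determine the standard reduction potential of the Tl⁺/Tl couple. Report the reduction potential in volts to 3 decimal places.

In the reaction as written the Tl⁺/Tl couple is reduced (cathode) and Na⁺/Na is oxidized (anode), so E°cell = E°(Tl⁺/Tl) − E°(Na⁺/Na).
E°(Tl⁺/Tl) = E°cell + E°(anode) = +2.368 + (−2.717) = −0.349 V.

−0.349 V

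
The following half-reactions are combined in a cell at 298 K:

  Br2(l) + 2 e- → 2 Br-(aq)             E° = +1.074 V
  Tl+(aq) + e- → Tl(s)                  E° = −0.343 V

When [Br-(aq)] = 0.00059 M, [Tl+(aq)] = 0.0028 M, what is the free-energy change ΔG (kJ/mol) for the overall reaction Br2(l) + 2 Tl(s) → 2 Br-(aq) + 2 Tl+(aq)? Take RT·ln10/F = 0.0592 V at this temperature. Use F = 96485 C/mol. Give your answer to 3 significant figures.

−339 kJ/mol

With Br₂/Br⁻ reduced at the cathode, E°cell = +1.074 − (−0.343) = +1.417 V and n = 2.
Q = [Br-(aq)]^2·[Tl+(aq)]^2 = 2.73×10^−12, so log Q = −11.564 and E = +1.417 − (0.0592/2)(−11.564) = +1.7593 V.
Finally ΔG = −nFE = −(2)(96485 C/mol)(+1.7593 V) = −339 kJ/mol.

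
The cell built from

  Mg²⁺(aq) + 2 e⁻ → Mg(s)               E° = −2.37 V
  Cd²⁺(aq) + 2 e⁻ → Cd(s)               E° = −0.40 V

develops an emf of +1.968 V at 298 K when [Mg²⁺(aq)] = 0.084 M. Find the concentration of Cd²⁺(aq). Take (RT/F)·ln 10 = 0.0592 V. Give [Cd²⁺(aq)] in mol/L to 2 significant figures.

The Cd²⁺/Cd couple has the larger reduction potential, so it is the cathode: E°cell = −0.40 − (−2.37) = +1.97 V and n = 2.
Since E = E° − (0.0592/n)·log Q, log Q = n(E° − E)/0.0592 = 0.068.
Balancing electrons gives Cd²⁺(aq) + Mg(s) → Cd(s) + Mg²⁺(aq); thus Q = [Mg²⁺(aq)] / [Cd²⁺(aq)].
Substituting the known concentrations and solving, log [Cd²⁺(aq)] = −1.144 and [Cd²⁺(aq)] = 0.072 M.

0.072 M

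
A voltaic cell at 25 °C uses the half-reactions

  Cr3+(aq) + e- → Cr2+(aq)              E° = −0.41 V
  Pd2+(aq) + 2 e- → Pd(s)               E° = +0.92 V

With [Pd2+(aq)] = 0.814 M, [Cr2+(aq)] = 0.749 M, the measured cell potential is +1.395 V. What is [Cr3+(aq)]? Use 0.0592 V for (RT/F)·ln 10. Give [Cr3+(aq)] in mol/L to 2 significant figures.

The Pd²⁺/Pd couple has the larger reduction potential, so it is the cathode: E°cell = +0.92 − (−0.41) = +1.33 V and n = 2.
Rearranging E = E° − (0.0592/n)·log Q gives log Q = 2(+1.33 − (+1.395))/0.0592 = −2.196.
Balancing electrons gives Pd2+(aq) + 2 Cr2+(aq) → Pd(s) + 2 Cr3+(aq); thus Q = [Cr3+(aq)]^2 / ([Pd2+(aq)]·[Cr2+(aq)]^2).
Isolating [Cr3+(aq)] in Q = 10^{−2.196} yields log [Cr3+(aq)] = −1.268, i.e. 0.054 M.

0.054 M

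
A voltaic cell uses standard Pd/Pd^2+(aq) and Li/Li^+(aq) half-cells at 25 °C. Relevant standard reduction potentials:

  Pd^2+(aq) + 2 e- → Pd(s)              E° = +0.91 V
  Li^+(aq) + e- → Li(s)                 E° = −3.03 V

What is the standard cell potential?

+3.94 V

The Pd²⁺/Pd couple has the higher E°, so Pd ion is reduced (cathode) and Li is oxidized (anode).
E°cell = E°(cathode) − E°(anode) = +0.91 − (−3.03) = +3.94 V.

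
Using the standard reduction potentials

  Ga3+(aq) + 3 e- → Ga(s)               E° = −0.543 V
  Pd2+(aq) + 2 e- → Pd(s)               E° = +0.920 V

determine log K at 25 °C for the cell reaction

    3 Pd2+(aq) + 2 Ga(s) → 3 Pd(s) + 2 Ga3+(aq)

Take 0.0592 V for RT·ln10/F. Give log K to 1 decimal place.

The Pd²⁺/Pd couple is reduced (cathode); E°cell = +0.920 − (−0.543) = +1.463 V with n = 6.
At equilibrium E = 0, so log K = nE°cell / 0.0592 = (6)(+1.463) / 0.0592 = 148.3.

log K = 148.3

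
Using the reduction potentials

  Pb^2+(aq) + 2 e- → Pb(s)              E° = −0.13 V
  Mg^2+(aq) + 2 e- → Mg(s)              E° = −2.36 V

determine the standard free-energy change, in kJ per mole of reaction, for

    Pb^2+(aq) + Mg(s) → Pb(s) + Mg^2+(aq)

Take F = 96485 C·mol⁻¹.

In the reaction as written Pb^2+(aq) is reduced, so the Pb²⁺/Pb couple is the cathode and Mg²⁺/Mg is the anode.
E°cell = −0.13 − (−2.36) = +2.23 V; balancing electrons gives n = 2.
ΔG° = −nFE°cell = −(2)(96485)(+2.23) J/mol = −430 kJ/mol.

−430 kJ/mol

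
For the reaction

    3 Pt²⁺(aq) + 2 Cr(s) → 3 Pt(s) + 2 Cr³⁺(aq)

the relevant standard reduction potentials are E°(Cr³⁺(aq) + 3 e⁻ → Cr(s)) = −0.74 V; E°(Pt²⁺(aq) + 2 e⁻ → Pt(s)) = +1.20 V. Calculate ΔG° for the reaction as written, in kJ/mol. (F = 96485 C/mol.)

In the reaction as written Pt²⁺(aq) is reduced, so the Pt²⁺/Pt couple is the cathode and Cr³⁺/Cr is the anode.
E°cell = +1.20 − (−0.74) = +1.94 V; balancing electrons gives n = 6.
ΔG° = −nFE°cell = −(6)(96485)(+1.94) J/mol = −1123 kJ/mol.

−1123 kJ/mol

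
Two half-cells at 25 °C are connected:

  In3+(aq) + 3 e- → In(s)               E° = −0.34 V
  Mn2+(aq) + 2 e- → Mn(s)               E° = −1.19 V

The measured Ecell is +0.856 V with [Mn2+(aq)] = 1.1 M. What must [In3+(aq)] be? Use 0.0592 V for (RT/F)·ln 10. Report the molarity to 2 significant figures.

2.3 M

The In³⁺/In couple has the larger reduction potential, so it is the cathode: E°cell = −0.34 − (−1.19) = +0.85 V and n = 6.
Since E = E° − (0.0592/n)·log Q, log Q = n(E° − E)/0.0592 = −0.608.
For 2 In3+(aq) + 3 Mn(s) → 2 In(s) + 3 Mn2+(aq), the reaction quotient is Q = [Mn2+(aq)]^3 / [In3+(aq)]^2.
Substituting the known concentrations and solving, log [In3+(aq)] = 0.366 and [In3+(aq)] = 2.3 M.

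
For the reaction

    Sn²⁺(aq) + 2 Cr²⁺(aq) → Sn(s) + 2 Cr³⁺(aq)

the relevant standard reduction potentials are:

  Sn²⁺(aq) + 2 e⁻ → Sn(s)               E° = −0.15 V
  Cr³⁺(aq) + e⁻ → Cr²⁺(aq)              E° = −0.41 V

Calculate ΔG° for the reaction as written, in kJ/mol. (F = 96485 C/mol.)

In the reaction as written Sn²⁺(aq) is reduced, so the Sn²⁺/Sn couple is the cathode and Cr³⁺/Cr²⁺ is the anode.
E°cell = −0.15 − (−0.41) = +0.26 V; balancing electrons gives n = 2.
ΔG° = −nFE°cell = −(2)(96485)(+0.26) J/mol = −50.2 kJ/mol.

−50.2 kJ/mol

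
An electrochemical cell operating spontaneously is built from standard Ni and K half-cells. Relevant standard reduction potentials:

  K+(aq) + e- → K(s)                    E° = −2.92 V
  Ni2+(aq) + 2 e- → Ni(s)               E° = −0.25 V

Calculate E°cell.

+2.67 V

Of the two couples in this cell, the one with the more positive reduction potential is reduced at the cathode: here that is Ni²⁺/Ni (−0.25 V); K⁺/K (−2.92 V) is the anode.
E°cell = E°(cathode) − E°(anode) = −0.25 − (−2.92) = +2.67 V.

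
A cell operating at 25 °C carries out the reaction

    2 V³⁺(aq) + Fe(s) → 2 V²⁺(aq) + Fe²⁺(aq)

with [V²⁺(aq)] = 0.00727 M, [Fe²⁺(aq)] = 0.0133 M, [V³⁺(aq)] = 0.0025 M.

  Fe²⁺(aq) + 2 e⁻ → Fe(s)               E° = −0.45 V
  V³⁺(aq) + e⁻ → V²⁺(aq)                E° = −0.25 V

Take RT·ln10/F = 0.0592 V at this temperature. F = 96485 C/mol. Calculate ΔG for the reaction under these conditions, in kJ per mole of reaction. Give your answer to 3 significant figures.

−44.0 kJ/mol

E°cell = −0.25 − (−0.45) = +0.20 V; the balanced reaction transfers n = 2 electrons.
Q = ([V²⁺(aq)]^2·[Fe²⁺(aq)]) / [V³⁺(aq)]^2 = 0.112, so log Q = −0.949 and E = +0.20 − (0.0592/2)(−0.949) = +0.2281 V.
Finally ΔG = −nFE = −(2)(96485 C/mol)(+0.2281 V) = −44.0 kJ/mol.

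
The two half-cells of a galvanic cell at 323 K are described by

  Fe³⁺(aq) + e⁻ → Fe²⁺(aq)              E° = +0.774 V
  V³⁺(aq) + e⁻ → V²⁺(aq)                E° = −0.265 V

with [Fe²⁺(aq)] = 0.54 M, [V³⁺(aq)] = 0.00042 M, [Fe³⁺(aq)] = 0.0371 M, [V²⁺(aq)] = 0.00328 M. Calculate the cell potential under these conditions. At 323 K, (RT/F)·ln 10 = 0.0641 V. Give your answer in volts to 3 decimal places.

The Fe³⁺/Fe²⁺ couple has the more positive E°, so it is the cathode; V³⁺/V²⁺ is the anode.
The standard potential is +0.774 − (−0.265) = +1.039 V and the balanced reaction transfers n = 1 electron.
Balancing gives Fe³⁺(aq) + V²⁺(aq) → Fe²⁺(aq) + V³⁺(aq); hence Q = ([Fe²⁺(aq)]·[V³⁺(aq)]) / ([Fe³⁺(aq)]·[V²⁺(aq)]) = 1.86 (log Q = 0.270).
By the Nernst equation, E = +1.039 − (0.0641/1)·(0.270) = +1.022 V.

+1.022 V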